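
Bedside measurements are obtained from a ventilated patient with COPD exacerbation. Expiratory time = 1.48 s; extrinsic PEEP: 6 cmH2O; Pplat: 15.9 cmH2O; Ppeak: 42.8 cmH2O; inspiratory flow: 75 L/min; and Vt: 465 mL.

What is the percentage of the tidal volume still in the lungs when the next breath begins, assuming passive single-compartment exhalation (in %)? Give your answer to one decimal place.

23.1

Flow: 75 L/min ÷ 60 = 1.25 L/s.
R = (PIP − Pplat)/V̇ = (42.8 − 15.9) / 1.25 = 26.9/1.25 = 21.52 cmH2O·s/L.
C = Vt/(Pplat − PEEP) = 465.0 / (15.9 − 6) = 465.0/9.9 = 46.97 mL/cmH2O.
τ = R × C = 21.52 × 0.04697 L/cmH2O = 1.011 s.
Fraction remaining at end-expiration = e^(−Te/τ) = e^(−1.48/1.011) = 0.2313 → 23.13%.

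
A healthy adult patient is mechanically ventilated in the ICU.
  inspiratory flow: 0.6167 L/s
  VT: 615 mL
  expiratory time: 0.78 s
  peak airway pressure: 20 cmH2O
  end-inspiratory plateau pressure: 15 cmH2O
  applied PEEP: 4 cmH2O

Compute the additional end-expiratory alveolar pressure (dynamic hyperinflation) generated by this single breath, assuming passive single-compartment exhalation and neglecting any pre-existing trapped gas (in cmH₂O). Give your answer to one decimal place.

2.0

R = (PIP − Pplat)/V̇ = (20 − 15) / 0.6167 = 5.0/0.6167 = 8.108 cmH2O·s/L.
C = Vt/(Pplat − PEEP) = 615.0 / (15 − 4) = 615.0/11.0 = 55.909 mL/cmH2O.
τ = R × C = 8.108 × 0.05591 L/cmH2O = 0.4533 s.
Fraction remaining = e^(−Te/τ) = e^(−0.78/0.4533) = 0.1789; trapped volume = 615.0 × 0.1789 = 110.02 mL.
Additional alveolar pressure from trapping ≈ V_trapped / C = 110.02 / 55.909 = 1.968 cmH2O.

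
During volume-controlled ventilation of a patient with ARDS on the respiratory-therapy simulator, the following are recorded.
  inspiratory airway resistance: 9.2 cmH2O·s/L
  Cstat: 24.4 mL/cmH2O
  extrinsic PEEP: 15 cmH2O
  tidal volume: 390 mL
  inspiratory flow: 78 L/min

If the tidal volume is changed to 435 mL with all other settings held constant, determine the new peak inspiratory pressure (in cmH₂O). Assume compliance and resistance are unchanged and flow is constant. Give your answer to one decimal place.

44.8

Flow: 78 L/min ÷ 60 = 1.3 L/s.
PIP = Vt/C + R·V̇ + PEEP (constant-flow equation of motion).
Only the elastic term changes: ΔPIP = ΔVt / C = (435 − 390) / 24.4 = 1.844 cmH2O.
Original PIP = 390/24.4 + 9.2×1.3 + 15 = 42.944 cmH2O; new PIP = 42.944 + (1.844) = 44.788 cmH2O.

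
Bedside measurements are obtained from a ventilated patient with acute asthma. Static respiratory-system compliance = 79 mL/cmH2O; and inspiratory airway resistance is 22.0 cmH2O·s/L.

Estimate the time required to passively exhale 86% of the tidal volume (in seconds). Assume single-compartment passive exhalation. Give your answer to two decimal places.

τ = R × C = 22.0 × 79 mL/cmH2O = 22.0 × 0.079 L/cmH2O = 1.738 s.
Exhaled fraction f = 1 − e^(−t/τ) → t = −τ·ln(1 − f) = −1.738·ln(0.14) = 3.417 s.

3.42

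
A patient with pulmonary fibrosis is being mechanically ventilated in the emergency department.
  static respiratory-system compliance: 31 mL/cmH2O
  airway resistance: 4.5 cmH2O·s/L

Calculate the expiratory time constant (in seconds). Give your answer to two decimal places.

0.14

τ = R × C = 4.5 × 31 mL/cmH2O = 4.5 × 0.031 L/cmH2O = 0.1395 s.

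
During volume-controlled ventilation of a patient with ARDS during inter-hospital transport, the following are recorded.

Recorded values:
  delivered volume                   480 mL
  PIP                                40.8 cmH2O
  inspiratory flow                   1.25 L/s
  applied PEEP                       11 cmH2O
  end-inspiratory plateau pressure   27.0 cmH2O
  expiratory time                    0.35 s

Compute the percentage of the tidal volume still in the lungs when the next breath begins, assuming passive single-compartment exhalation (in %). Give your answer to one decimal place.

R = (PIP − Pplat)/V̇ = (40.8 − 27.0) / 1.25 = 13.8/1.25 = 11.04 cmH2O·s/L.
C = Vt/(Pplat − PEEP) = 480.0 / (27.0 − 11) = 480.0/16.0 = 30.0 mL/cmH2O.
τ = R × C = 11.04 × 0.03 L/cmH2O = 0.3312 s.
Fraction remaining at end-expiration = e^(−Te/τ) = e^(−0.35/0.3312) = 0.3476 → 34.76%.

34.8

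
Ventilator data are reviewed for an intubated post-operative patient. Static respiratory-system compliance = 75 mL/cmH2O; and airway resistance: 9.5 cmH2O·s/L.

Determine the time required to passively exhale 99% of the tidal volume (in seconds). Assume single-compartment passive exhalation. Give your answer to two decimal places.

τ = R × C = 9.5 × 75 mL/cmH2O = 9.5 × 0.075 L/cmH2O = 0.7125 s.
Exhaled fraction f = 1 − e^(−t/τ) → t = −τ·ln(1 − f) = −0.7125·ln(0.01) = 3.281 s.

3.28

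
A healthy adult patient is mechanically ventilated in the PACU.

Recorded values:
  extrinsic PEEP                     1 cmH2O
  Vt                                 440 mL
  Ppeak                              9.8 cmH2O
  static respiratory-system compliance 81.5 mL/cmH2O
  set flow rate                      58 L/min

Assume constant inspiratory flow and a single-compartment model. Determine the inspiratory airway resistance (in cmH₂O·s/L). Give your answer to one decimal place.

3.5

Flow: 58 L/min ÷ 60 = 0.9667 L/s.
Equation of motion (constant flow): PIP = Vt/C + R·V̇ + PEEP.
R·V̇ = PIP − Vt/C − PEEP = 9.8 − 440/81.5 − 1 = 9.8 − 5.399 − 1 = 3.401 cmH2O.
R = 3.401 / 0.9667 = 3.518 cmH2O·s/L.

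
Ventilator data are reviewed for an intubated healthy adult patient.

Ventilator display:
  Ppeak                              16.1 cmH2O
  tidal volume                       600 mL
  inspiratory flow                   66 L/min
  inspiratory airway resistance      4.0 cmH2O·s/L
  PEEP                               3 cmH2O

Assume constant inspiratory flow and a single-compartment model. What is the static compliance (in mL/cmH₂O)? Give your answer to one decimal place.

Flow: 66 L/min ÷ 60 = 1.1 L/s.
Equation of motion (constant flow): PIP = Vt/C + R·V̇ + PEEP.
Vt/C = PIP − R·V̇ − PEEP = 16.1 − 4.0×1.1 − 3 = 16.1 − 4.4 − 3 = 8.7 cmH2O.
C = Vt / 8.7 = 600 / 8.7 = 68.966 mL/cmH2O.

69.0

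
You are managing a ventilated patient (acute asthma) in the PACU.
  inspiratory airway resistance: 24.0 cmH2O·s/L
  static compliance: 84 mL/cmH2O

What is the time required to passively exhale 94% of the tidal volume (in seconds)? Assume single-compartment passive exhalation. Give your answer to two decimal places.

τ = R × C = 24.0 × 84 mL/cmH2O = 24.0 × 0.084 L/cmH2O = 2.016 s.
Exhaled fraction f = 1 − e^(−t/τ) → t = −τ·ln(1 − f) = −2.016·ln(0.06) = 5.672 s.

5.67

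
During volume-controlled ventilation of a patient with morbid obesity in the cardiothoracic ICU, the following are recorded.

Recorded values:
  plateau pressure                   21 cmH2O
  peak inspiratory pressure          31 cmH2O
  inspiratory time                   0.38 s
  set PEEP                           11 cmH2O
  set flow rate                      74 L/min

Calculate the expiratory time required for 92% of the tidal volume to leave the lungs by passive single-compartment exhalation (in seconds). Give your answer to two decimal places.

0.96

Flow: 74 L/min ÷ 60 = 1.2333 L/s.
Vt = flow × Ti = 1.2333 L/s × 0.38 s × 1000 mL/L = 468.65 mL.
R = (PIP − Pplat)/V̇ = (31 − 21) / 1.2333 = 10.0/1.2333 = 8.108 cmH2O·s/L.
C = Vt/(Pplat − PEEP) = 468.65 / (21 − 11) = 468.65/10.0 = 46.865 mL/cmH2O.
τ = R × C = 8.108 × 0.04687 L/cmH2O = 0.38 s.
t = −τ·ln(1 − 0.92) = −0.38·ln(0.08) = 0.9598 s.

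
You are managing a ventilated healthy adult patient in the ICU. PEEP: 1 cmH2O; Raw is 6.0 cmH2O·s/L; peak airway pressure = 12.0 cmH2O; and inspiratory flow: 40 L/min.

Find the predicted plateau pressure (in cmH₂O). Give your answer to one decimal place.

8.0

Flow: 40 L/min ÷ 60 = 0.6667 L/s.
Pplat = PIP − Raw × flow = 12.0 − 6.0 × 0.6667 = 12.0 − 4.0 = 8.0 cmH2O.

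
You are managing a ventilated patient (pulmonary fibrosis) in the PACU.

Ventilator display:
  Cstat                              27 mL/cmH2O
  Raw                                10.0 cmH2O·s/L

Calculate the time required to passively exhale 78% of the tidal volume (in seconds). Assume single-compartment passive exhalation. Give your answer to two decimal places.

τ = R × C = 10.0 × 27 mL/cmH2O = 10.0 × 0.027 L/cmH2O = 0.27 s.
Exhaled fraction f = 1 − e^(−t/τ) → t = −τ·ln(1 − f) = −0.27·ln(0.22) = 0.4088 s.

0.41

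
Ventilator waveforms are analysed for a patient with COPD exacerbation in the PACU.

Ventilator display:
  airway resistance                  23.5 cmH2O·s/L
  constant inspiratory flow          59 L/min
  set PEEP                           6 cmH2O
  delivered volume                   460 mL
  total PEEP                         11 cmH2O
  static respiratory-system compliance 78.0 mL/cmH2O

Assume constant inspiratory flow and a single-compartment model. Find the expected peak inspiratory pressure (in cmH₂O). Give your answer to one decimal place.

40.0

Flow: 59 L/min ÷ 60 = 0.9833 L/s.
Total PEEP = 11 cmH2O (set 6 + intrinsic 5); this is the baseline alveolar pressure.
Equation of motion (constant flow): PIP = Vt/C + R·V̇ + PEEP.
PIP = 460/78.0 + 23.5×0.9833 + 11 = 5.897 + 23.108 + 11 = 40.005 cmH2O.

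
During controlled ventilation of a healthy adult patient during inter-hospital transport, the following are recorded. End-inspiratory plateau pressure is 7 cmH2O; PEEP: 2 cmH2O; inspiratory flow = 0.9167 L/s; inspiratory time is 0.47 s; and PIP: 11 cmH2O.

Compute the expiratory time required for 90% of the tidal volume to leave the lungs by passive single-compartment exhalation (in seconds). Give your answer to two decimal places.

Vt = flow × Ti = 0.9167 L/s × 0.47 s × 1000 mL/L = 430.85 mL.
R = (PIP − Pplat)/V̇ = (11 − 7) / 0.9167 = 4.0/0.9167 = 4.363 cmH2O·s/L.
C = Vt/(Pplat − PEEP) = 430.85 / (7 − 2) = 430.85/5.0 = 86.17 mL/cmH2O.
τ = R × C = 4.363 × 0.08617 L/cmH2O = 0.376 s.
t = −τ·ln(1 − 0.90) = −0.376·ln(0.1) = 0.8658 s.

0.87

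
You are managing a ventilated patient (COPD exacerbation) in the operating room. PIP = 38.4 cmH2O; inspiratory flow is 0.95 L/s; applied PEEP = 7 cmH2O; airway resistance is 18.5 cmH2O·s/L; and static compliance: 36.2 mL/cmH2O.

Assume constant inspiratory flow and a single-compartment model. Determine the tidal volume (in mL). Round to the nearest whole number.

500

Equation of motion (constant flow): PIP = Vt/C + R·V̇ + PEEP.
Vt/C = PIP − R·V̇ − PEEP = 38.4 − 17.575 − 7 = 13.825 cmH2O.
Vt = C × 13.825 = 36.2 × 13.825 = 500.47 mL.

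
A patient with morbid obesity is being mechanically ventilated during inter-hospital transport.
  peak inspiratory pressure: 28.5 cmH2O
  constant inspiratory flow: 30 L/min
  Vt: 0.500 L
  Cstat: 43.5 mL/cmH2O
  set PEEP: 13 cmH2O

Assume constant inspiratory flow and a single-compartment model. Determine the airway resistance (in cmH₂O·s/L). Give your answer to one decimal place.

8.0

Flow: 30 L/min ÷ 60 = 0.5 L/s.
Equation of motion (constant flow): PIP = Vt/C + R·V̇ + PEEP.
R·V̇ = PIP − Vt/C − PEEP = 28.5 − 500/43.5 − 13 = 28.5 − 11.494 − 13 = 4.006 cmH2O.
R = 4.006 / 0.5 = 8.012 cmH2O·s/L.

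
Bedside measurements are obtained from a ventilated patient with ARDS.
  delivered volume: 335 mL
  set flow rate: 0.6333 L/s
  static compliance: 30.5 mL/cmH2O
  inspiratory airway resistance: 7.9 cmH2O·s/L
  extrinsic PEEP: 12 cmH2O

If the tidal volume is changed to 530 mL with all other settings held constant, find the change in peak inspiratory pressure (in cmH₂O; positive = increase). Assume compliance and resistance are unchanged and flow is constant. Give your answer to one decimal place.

PIP = Vt/C + R·V̇ + PEEP (constant-flow equation of motion).
Only the elastic term changes: ΔPIP = ΔVt / C = (530 − 335) / 30.5 = 6.393 cmH2O.

6.4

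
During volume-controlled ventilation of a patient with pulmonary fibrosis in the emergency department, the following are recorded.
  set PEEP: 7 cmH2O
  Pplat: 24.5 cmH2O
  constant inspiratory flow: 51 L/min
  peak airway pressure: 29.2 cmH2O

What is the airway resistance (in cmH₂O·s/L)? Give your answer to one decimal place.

5.5

Flow: 51 L/min ÷ 60 = 0.85 L/s.
Raw = (PIP − Pplat) / flow = (29.2 − 24.5) / 0.85 = 4.7 / 0.85 = 5.529 cmH2O·s/L.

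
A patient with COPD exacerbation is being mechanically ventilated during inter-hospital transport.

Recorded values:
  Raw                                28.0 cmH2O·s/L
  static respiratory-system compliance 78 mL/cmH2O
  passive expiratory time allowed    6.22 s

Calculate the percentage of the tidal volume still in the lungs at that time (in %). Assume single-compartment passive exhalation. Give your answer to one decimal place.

τ = R × C = 28.0 × 78 mL/cmH2O = 28.0 × 0.078 L/cmH2O = 2.184 s.
Passive exhalation: V(t)/V₀ = e^(−t/τ) = e^(−6.22/2.184) = 0.05796.
Fraction remaining = 0.05796 → 5.796%.

5.8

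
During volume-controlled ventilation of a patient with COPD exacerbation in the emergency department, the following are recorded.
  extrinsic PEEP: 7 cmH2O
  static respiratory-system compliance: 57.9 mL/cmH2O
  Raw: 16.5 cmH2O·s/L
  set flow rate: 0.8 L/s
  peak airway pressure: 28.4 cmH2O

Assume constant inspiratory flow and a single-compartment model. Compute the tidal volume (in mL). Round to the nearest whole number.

475

Equation of motion (constant flow): PIP = Vt/C + R·V̇ + PEEP.
Vt/C = PIP − R·V̇ − PEEP = 28.4 − 13.2 − 7 = 8.2 cmH2O.
Vt = C × 8.2 = 57.9 × 8.2 = 474.78 mL.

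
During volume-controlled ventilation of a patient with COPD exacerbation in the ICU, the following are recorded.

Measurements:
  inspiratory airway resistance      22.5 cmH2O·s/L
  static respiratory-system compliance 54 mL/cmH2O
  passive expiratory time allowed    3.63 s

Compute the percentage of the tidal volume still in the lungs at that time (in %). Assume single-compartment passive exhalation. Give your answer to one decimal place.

τ = R × C = 22.5 × 54 mL/cmH2O = 22.5 × 0.054 L/cmH2O = 1.215 s.
Passive exhalation: V(t)/V₀ = e^(−t/τ) = e^(−3.63/1.215) = 0.05041.
Fraction remaining = 0.05041 → 5.041%.

5.0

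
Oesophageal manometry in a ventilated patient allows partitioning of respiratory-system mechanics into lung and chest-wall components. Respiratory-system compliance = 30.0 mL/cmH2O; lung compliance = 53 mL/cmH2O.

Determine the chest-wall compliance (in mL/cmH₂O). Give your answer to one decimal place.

69.1

1/Ccw = 1/Crs − 1/CL.
1/Ccw = 1/30.0 − 1/53 = 0.01447.
Ccw = 69.109 mL/cmH2O.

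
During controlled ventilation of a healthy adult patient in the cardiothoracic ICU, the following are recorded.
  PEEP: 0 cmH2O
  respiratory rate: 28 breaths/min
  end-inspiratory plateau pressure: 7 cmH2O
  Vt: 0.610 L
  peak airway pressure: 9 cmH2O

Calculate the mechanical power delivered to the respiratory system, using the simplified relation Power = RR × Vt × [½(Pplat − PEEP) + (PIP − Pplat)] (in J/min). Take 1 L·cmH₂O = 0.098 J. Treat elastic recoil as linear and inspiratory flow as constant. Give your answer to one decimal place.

Per-breath work = Vt × [½(Pplat−PEEP) + (PIP−Pplat)] = 0.610 × [0.5×7.0 + 2.0] = 0.610 × 5.5 = 3.355 L·cmH2O.
Power = 28 × 3.355 = 93.94 L·cmH2O/min.
× 0.098 J/(L·cmH2O) → 9.206 J/min.

9.2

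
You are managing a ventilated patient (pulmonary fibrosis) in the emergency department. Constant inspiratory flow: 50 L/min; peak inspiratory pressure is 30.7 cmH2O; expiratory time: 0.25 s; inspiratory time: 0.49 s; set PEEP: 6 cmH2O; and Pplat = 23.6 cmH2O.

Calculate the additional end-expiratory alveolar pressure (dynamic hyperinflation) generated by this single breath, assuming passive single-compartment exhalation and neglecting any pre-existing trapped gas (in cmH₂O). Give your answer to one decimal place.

Flow: 50 L/min ÷ 60 = 0.8333 L/s.
Vt = flow × Ti = 0.8333 L/s × 0.49 s × 1000 mL/L = 408.32 mL.
R = (PIP − Pplat)/V̇ = (30.7 − 23.6) / 0.8333 = 7.1/0.8333 = 8.52 cmH2O·s/L.
C = Vt/(Pplat − PEEP) = 408.32 / (23.6 − 6) = 408.32/17.6 = 23.2 mL/cmH2O.
τ = R × C = 8.52 × 0.0232 L/cmH2O = 0.1977 s.
Fraction remaining = e^(−Te/τ) = e^(−0.25/0.1977) = 0.2824; trapped volume = 408.32 × 0.2824 = 115.31 mL.
Additional alveolar pressure from trapping ≈ V_trapped / C = 115.31 / 23.2 = 4.97 cmH2O.

5.0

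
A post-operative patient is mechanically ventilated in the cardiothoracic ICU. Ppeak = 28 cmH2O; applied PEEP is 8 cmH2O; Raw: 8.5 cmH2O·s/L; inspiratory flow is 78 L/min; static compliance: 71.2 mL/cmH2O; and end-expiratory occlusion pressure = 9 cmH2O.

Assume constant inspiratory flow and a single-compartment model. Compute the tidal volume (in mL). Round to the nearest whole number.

566

Flow: 78 L/min ÷ 60 = 1.3 L/s.
Total PEEP = 9 cmH2O (set 8 + intrinsic 1); this is the baseline alveolar pressure.
Equation of motion (constant flow): PIP = Vt/C + R·V̇ + PEEP.
Vt/C = PIP − R·V̇ − PEEP = 28 − 11.05 − 9 = 7.95 cmH2O.
Vt = C × 7.95 = 71.2 × 7.95 = 566.04 mL.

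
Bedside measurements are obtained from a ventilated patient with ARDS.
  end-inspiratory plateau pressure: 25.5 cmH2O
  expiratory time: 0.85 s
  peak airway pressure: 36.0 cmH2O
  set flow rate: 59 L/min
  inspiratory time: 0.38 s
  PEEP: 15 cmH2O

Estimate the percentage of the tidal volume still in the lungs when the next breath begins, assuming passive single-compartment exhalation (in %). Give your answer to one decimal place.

10.7

Flow: 59 L/min ÷ 60 = 0.9833 L/s.
Vt = flow × Ti = 0.9833 L/s × 0.38 s × 1000 mL/L = 373.65 mL.
R = (PIP − Pplat)/V̇ = (36.0 − 25.5) / 0.9833 = 10.5/0.9833 = 10.678 cmH2O·s/L.
C = Vt/(Pplat − PEEP) = 373.65 / (25.5 − 15) = 373.65/10.5 = 35.586 mL/cmH2O.
τ = R × C = 10.678 × 0.03559 L/cmH2O = 0.38 s.
Fraction remaining at end-expiration = e^(−Te/τ) = e^(−0.85/0.38) = 0.1068 → 10.68%.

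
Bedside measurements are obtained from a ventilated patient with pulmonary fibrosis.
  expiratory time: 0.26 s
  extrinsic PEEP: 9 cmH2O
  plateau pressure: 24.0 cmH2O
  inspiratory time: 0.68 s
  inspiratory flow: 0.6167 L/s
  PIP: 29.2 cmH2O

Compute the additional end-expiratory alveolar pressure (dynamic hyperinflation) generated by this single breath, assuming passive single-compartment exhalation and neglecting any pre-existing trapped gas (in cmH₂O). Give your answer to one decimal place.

5.0

Vt = flow × Ti = 0.6167 L/s × 0.68 s × 1000 mL/L = 419.36 mL.
R = (PIP − Pplat)/V̇ = (29.2 − 24.0) / 0.6167 = 5.2/0.6167 = 8.432 cmH2O·s/L.
C = Vt/(Pplat − PEEP) = 419.36 / (24.0 − 9) = 419.36/15.0 = 27.957 mL/cmH2O.
τ = R × C = 8.432 × 0.02796 L/cmH2O = 0.2358 s.
Fraction remaining = e^(−Te/τ) = e^(−0.26/0.2358) = 0.332; trapped volume = 419.36 × 0.332 = 139.23 mL.
Additional alveolar pressure from trapping ≈ V_trapped / C = 139.23 / 27.957 = 4.98 cmH2O.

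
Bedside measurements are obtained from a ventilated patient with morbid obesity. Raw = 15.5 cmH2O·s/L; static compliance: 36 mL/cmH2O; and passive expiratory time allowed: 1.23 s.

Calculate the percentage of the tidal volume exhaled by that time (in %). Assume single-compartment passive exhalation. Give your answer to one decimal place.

89.0

τ = R × C = 15.5 × 36 mL/cmH2O = 15.5 × 0.036 L/cmH2O = 0.558 s.
Passive exhalation: V(t)/V₀ = e^(−t/τ) = e^(−1.23/0.558) = 0.1103.
Fraction exhaled = 1 − 0.1103 = 0.8897 → 88.97%.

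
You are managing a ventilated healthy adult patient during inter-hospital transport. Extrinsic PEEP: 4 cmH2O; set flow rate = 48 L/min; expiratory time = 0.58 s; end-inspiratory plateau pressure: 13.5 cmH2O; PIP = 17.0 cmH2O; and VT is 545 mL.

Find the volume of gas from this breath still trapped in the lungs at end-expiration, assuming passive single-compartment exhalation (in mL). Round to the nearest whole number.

54

Flow: 48 L/min ÷ 60 = 0.8 L/s.
R = (PIP − Pplat)/V̇ = (17.0 − 13.5) / 0.8 = 3.5/0.8 = 4.375 cmH2O·s/L.
C = Vt/(Pplat − PEEP) = 545.0 / (13.5 − 4) = 545.0/9.5 = 57.368 mL/cmH2O.
τ = R × C = 4.375 × 0.05737 L/cmH2O = 0.251 s.
Fraction remaining = e^(−Te/τ) = e^(−0.58/0.251) = 0.09919.
Trapped volume = 545.0 × 0.09919 = 54.059 mL.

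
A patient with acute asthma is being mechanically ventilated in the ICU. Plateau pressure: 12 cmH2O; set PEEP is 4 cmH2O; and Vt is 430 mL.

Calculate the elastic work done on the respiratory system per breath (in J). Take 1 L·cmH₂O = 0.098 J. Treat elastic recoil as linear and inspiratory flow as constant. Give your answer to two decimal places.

0.17

Elastic work ≈ ½ × (Pplat − PEEP) × Vt = 0.5 × (12 − 4) × 0.430 L = 0.5 × 8.0 × 0.430 = 1.72 L·cmH2O.
× 0.098 J/(L·cmH2O) → 0.1686 J.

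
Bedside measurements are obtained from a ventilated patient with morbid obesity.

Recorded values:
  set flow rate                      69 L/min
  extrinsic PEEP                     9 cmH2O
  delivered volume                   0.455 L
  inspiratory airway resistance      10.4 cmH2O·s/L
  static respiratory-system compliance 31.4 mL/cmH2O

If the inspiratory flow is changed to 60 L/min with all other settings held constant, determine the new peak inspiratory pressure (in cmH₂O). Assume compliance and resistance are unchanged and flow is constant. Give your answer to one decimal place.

Flow: 69 L/min ÷ 60 = 1.15 L/s.
New flow: 60 L/min ÷ 60 = 1 L/s.
PIP = Vt/C + R·V̇ + PEEP (constant-flow equation of motion).
Only the resistive term changes: ΔPIP = R × ΔV̇ = 10.4 × (1 − 1.15) = 10.4 × -0.15 = -1.56 cmH2O.
Original PIP = 455/31.4 + 10.4×1.15 + 9 = 35.45 cmH2O; new PIP = 35.45 + (-1.56) = 33.89 cmH2O.

33.9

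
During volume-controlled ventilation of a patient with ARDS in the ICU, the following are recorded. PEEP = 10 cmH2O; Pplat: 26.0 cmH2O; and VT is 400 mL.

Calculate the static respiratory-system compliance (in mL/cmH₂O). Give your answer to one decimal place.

25.0

Cstat = Vt / (Pplat − PEEP) = 400 / (26.0 − 10) = 400 / 16.0 = 25.0 mL/cmH2O.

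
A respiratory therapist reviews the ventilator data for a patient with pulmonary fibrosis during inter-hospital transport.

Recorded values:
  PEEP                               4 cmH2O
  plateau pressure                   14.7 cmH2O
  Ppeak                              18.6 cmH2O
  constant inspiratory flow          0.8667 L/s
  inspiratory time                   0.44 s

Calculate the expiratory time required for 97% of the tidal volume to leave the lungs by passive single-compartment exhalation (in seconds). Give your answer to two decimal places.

Vt = flow × Ti = 0.8667 L/s × 0.44 s × 1000 mL/L = 381.35 mL.
R = (PIP − Pplat)/V̇ = (18.6 − 14.7) / 0.8667 = 3.9/0.8667 = 4.5 cmH2O·s/L.
C = Vt/(Pplat − PEEP) = 381.35 / (14.7 − 4) = 381.35/10.7 = 35.64 mL/cmH2O.
τ = R × C = 4.5 × 0.03564 L/cmH2O = 0.1604 s.
t = −τ·ln(1 − 0.97) = −0.1604·ln(0.03) = 0.5625 s.

0.56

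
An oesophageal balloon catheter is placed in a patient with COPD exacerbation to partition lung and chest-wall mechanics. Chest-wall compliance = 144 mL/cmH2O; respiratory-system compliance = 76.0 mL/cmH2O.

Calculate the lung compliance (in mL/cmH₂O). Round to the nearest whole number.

161

1/CL = 1/Crs − 1/Ccw.
1/CL = 1/76.0 − 1/144 = 0.006213.
CL = 160.95 mL/cmH2O.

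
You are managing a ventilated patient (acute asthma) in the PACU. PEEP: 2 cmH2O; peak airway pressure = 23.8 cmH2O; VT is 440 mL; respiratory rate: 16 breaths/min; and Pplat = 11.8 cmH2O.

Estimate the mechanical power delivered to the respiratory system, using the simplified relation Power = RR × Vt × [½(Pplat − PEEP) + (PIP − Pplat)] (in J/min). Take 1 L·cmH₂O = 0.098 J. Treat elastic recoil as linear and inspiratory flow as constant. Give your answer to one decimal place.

11.7

Per-breath work = Vt × [½(Pplat−PEEP) + (PIP−Pplat)] = 0.440 × [0.5×9.8 + 12.0] = 0.440 × 16.9 = 7.436 L·cmH2O.
Power = 16 × 7.436 = 118.98 L·cmH2O/min.
× 0.098 J/(L·cmH2O) → 11.66 J/min.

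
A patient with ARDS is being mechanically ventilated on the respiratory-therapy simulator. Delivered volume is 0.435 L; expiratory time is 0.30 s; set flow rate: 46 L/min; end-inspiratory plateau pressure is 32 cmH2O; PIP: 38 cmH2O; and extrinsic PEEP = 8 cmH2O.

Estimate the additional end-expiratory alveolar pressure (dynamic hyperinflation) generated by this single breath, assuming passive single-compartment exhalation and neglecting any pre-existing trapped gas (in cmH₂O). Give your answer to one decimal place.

2.9

Flow: 46 L/min ÷ 60 = 0.7667 L/s.
R = (PIP − Pplat)/V̇ = (38 − 32) / 0.7667 = 6.0/0.7667 = 7.826 cmH2O·s/L.
C = Vt/(Pplat − PEEP) = 435.0 / (32 − 8) = 435.0/24.0 = 18.125 mL/cmH2O.
τ = R × C = 7.826 × 0.01813 L/cmH2O = 0.1419 s.
Fraction remaining = e^(−Te/τ) = e^(−0.30/0.1419) = 0.1207; trapped volume = 435.0 × 0.1207 = 52.505 mL.
Additional alveolar pressure from trapping ≈ V_trapped / C = 52.505 / 18.125 = 2.897 cmH2O.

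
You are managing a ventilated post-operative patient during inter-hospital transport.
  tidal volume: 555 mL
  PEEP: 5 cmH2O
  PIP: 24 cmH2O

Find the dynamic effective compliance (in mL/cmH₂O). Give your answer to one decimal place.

Dynamic compliance = Vt / (PIP − PEEP) = 555 / (24 − 5) = 555 / 19.0 = 29.211 mL/cmH2O.

29.2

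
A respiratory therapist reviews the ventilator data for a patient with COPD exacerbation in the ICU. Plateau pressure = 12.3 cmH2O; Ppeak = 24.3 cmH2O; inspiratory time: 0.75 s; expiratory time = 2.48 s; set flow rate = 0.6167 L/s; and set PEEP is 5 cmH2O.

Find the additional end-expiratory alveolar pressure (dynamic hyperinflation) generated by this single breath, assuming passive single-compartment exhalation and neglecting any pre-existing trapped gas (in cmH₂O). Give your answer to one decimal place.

Vt = flow × Ti = 0.6167 L/s × 0.75 s × 1000 mL/L = 462.53 mL.
R = (PIP − Pplat)/V̇ = (24.3 − 12.3) / 0.6167 = 12.0/0.6167 = 19.458 cmH2O·s/L.
C = Vt/(Pplat − PEEP) = 462.53 / (12.3 − 5) = 462.53/7.3 = 63.36 mL/cmH2O.
τ = R × C = 19.458 × 0.06336 L/cmH2O = 1.233 s.
Fraction remaining = e^(−Te/τ) = e^(−2.48/1.233) = 0.1338; trapped volume = 462.53 × 0.1338 = 61.887 mL.
Additional alveolar pressure from trapping ≈ V_trapped / C = 61.887 / 63.36 = 0.9768 cmH2O.

1.0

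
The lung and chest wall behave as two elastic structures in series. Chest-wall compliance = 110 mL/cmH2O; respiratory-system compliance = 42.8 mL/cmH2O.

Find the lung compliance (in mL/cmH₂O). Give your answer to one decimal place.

70.1

1/CL = 1/Crs − 1/Ccw.
1/CL = 1/42.8 − 1/110 = 0.01427.
CL = 70.077 mL/cmH2O.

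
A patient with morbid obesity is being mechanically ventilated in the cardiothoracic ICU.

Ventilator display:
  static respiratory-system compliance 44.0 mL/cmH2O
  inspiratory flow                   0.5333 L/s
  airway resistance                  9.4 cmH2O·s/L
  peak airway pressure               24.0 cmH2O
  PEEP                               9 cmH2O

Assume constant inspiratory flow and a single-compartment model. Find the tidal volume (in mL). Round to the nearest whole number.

439

Equation of motion (constant flow): PIP = Vt/C + R·V̇ + PEEP.
Vt/C = PIP − R·V̇ − PEEP = 24.0 − 5.013 − 9 = 9.987 cmH2O.
Vt = C × 9.987 = 44.0 × 9.987 = 439.43 mL.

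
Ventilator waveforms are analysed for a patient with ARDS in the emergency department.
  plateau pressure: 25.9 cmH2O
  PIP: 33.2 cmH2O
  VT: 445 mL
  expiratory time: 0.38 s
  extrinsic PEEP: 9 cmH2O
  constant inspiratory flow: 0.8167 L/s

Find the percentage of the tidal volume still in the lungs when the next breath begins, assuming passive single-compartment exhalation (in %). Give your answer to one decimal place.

19.9

R = (PIP − Pplat)/V̇ = (33.2 − 25.9) / 0.8167 = 7.3/0.8167 = 8.938 cmH2O·s/L.
C = Vt/(Pplat − PEEP) = 445.0 / (25.9 − 9) = 445.0/16.9 = 26.331 mL/cmH2O.
τ = R × C = 8.938 × 0.02633 L/cmH2O = 0.2353 s.
Fraction remaining at end-expiration = e^(−Te/τ) = e^(−0.38/0.2353) = 0.1989 → 19.89%.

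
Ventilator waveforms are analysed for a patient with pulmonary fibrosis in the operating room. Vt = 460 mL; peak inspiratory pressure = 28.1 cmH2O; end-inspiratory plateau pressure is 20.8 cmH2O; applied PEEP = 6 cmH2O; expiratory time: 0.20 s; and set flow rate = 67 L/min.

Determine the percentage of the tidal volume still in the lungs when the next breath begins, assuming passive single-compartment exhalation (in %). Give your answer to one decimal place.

Flow: 67 L/min ÷ 60 = 1.1167 L/s.
R = (PIP − Pplat)/V̇ = (28.1 − 20.8) / 1.1167 = 7.3/1.1167 = 6.537 cmH2O·s/L.
C = Vt/(Pplat − PEEP) = 460.0 / (20.8 − 6) = 460.0/14.8 = 31.081 mL/cmH2O.
τ = R × C = 6.537 × 0.03108 L/cmH2O = 0.2032 s.
Fraction remaining at end-expiration = e^(−Te/τ) = e^(−0.20/0.2032) = 0.3737 → 37.37%.

37.4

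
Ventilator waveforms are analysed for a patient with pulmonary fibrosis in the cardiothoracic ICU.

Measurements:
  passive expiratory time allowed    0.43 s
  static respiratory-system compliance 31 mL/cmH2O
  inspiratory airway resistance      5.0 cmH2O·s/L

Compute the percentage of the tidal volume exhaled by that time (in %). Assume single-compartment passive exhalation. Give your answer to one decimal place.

τ = R × C = 5.0 × 31 mL/cmH2O = 5.0 × 0.031 L/cmH2O = 0.155 s.
Passive exhalation: V(t)/V₀ = e^(−t/τ) = e^(−0.43/0.155) = 0.0624.
Fraction exhaled = 1 − 0.0624 = 0.9376 → 93.76%.

93.8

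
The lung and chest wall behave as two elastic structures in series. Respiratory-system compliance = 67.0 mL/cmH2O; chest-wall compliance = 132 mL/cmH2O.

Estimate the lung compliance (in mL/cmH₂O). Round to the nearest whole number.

136

1/CL = 1/Crs − 1/Ccw.
1/CL = 1/67.0 − 1/132 = 0.00735.
CL = 136.05 mL/cmH2O.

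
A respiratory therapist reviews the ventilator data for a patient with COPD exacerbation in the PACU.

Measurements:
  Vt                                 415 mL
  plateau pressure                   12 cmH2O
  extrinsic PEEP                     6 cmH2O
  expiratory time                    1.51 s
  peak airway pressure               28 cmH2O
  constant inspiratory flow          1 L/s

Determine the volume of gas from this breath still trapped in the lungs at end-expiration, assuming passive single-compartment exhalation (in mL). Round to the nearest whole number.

106

R = (PIP − Pplat)/V̇ = (28 − 12) / 1 = 16.0/1 = 16.0 cmH2O·s/L.
C = Vt/(Pplat − PEEP) = 415.0 / (12 − 6) = 415.0/6.0 = 69.167 mL/cmH2O.
τ = R × C = 16.0 × 0.06917 L/cmH2O = 1.107 s.
Fraction remaining = e^(−Te/τ) = e^(−1.51/1.107) = 0.2556.
Trapped volume = 415.0 × 0.2556 = 106.07 mL.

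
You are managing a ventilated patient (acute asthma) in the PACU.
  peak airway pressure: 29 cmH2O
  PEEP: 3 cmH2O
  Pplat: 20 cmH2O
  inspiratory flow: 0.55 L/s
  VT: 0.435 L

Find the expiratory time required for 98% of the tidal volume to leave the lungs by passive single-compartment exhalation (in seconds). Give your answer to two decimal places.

1.64

R = (PIP − Pplat)/V̇ = (29 − 20) / 0.55 = 9.0/0.55 = 16.364 cmH2O·s/L.
C = Vt/(Pplat − PEEP) = 435.0 / (20 − 3) = 435.0/17.0 = 25.588 mL/cmH2O.
τ = R × C = 16.364 × 0.02559 L/cmH2O = 0.4188 s.
t = −τ·ln(1 − 0.98) = −0.4188·ln(0.02) = 1.638 s.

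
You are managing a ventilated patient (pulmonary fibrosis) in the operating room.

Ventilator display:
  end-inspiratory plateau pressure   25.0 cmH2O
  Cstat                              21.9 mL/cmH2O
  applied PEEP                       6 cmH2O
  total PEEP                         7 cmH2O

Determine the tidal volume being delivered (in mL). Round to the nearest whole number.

End-expiratory occlusion gives total PEEP = 7 cmH2O (intrinsic PEEP = 7 − 6 = 1). Use total PEEP for the elastic gradient.
Vt = Cstat × (Pplat − PEEPtotal) = 21.9 × (25.0 − 7) = 21.9 × 18.0 = 394.2 mL.

394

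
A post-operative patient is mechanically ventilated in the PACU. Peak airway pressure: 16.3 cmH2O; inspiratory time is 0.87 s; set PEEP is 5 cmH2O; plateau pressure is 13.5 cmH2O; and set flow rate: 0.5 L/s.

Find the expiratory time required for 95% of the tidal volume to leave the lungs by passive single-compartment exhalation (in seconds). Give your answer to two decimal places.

0.86

Vt = flow × Ti = 0.5 L/s × 0.87 s × 1000 mL/L = 435.0 mL.
R = (PIP − Pplat)/V̇ = (16.3 − 13.5) / 0.5 = 2.8/0.5 = 5.6 cmH2O·s/L.
C = Vt/(Pplat − PEEP) = 435.0 / (13.5 − 5) = 435.0/8.5 = 51.176 mL/cmH2O.
τ = R × C = 5.6 × 0.05118 L/cmH2O = 0.2866 s.
t = −τ·ln(1 − 0.95) = −0.2866·ln(0.05) = 0.8586 s.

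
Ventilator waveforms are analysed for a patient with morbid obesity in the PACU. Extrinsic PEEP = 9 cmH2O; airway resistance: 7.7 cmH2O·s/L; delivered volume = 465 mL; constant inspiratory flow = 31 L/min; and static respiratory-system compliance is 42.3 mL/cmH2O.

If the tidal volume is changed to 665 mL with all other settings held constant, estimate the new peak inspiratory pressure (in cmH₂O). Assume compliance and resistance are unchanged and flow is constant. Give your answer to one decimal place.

28.7

Flow: 31 L/min ÷ 60 = 0.5167 L/s.
PIP = Vt/C + R·V̇ + PEEP (constant-flow equation of motion).
Only the elastic term changes: ΔPIP = ΔVt / C = (665 − 465) / 42.3 = 4.728 cmH2O.
Original PIP = 465/42.3 + 7.7×0.5167 + 9 = 23.971 cmH2O; new PIP = 23.971 + (4.728) = 28.699 cmH2O.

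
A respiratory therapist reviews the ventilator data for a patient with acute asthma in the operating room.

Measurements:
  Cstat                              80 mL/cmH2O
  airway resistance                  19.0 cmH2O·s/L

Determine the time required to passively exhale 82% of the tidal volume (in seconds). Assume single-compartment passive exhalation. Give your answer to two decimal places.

2.61

τ = R × C = 19.0 × 80 mL/cmH2O = 19.0 × 0.080 L/cmH2O = 1.52 s.
Exhaled fraction f = 1 − e^(−t/τ) → t = −τ·ln(1 − f) = −1.52·ln(0.18) = 2.606 s.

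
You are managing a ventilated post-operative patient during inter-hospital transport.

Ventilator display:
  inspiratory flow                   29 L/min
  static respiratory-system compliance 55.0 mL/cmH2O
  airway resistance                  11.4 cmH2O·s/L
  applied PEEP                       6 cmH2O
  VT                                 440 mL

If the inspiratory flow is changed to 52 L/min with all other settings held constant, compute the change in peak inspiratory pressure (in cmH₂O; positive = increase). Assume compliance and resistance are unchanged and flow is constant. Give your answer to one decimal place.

4.4

Flow: 29 L/min ÷ 60 = 0.4833 L/s.
New flow: 52 L/min ÷ 60 = 0.8667 L/s.
PIP = Vt/C + R·V̇ + PEEP (constant-flow equation of motion).
Only the resistive term changes: ΔPIP = R × ΔV̇ = 11.4 × (0.8667 − 0.4833) = 11.4 × 0.3834 = 4.371 cmH2O.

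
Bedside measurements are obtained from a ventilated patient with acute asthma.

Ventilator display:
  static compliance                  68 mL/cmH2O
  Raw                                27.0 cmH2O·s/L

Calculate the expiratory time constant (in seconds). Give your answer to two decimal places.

1.84

τ = R × C = 27.0 × 68 mL/cmH2O = 27.0 × 0.068 L/cmH2O = 1.836 s.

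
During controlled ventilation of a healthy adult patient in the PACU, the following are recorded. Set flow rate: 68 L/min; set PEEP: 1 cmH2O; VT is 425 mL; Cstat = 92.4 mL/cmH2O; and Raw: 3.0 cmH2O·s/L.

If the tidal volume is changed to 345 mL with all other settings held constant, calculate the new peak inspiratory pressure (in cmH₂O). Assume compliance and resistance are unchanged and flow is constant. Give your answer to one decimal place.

Flow: 68 L/min ÷ 60 = 1.1333 L/s.
PIP = Vt/C + R·V̇ + PEEP (constant-flow equation of motion).
Only the elastic term changes: ΔPIP = ΔVt / C = (345 − 425) / 92.4 = -0.8658 cmH2O.
Original PIP = 425/92.4 + 3.0×1.1333 + 1 = 8.999 cmH2O; new PIP = 8.999 + (-0.8658) = 8.133 cmH2O.

8.1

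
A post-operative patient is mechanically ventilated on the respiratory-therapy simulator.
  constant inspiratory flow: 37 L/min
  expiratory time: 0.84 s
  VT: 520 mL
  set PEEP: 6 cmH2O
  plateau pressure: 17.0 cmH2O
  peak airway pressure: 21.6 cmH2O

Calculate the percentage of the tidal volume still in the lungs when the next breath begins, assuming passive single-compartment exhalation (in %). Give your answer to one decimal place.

9.2

Flow: 37 L/min ÷ 60 = 0.6167 L/s.
R = (PIP − Pplat)/V̇ = (21.6 − 17.0) / 0.6167 = 4.6/0.6167 = 7.459 cmH2O·s/L.
C = Vt/(Pplat − PEEP) = 520.0 / (17.0 − 6) = 520.0/11.0 = 47.273 mL/cmH2O.
τ = R × C = 7.459 × 0.04727 L/cmH2O = 0.3526 s.
Fraction remaining at end-expiration = e^(−Te/τ) = e^(−0.84/0.3526) = 0.09234 → 9.234%.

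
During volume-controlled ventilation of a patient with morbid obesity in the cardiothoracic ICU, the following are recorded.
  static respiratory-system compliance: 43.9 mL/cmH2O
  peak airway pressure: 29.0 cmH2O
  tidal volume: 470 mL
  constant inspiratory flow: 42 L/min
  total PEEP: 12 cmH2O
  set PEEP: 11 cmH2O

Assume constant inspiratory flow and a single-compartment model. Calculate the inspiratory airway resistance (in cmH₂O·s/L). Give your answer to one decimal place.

9.0

Flow: 42 L/min ÷ 60 = 0.7 L/s.
Total PEEP = 12 cmH2O (set 11 + intrinsic 1); this is the baseline alveolar pressure.
Equation of motion (constant flow): PIP = Vt/C + R·V̇ + PEEP.
R·V̇ = PIP − Vt/C − PEEP = 29.0 − 470/43.9 − 12 = 29.0 − 10.706 − 12 = 6.294 cmH2O.
R = 6.294 / 0.7 = 8.991 cmH2O·s/L.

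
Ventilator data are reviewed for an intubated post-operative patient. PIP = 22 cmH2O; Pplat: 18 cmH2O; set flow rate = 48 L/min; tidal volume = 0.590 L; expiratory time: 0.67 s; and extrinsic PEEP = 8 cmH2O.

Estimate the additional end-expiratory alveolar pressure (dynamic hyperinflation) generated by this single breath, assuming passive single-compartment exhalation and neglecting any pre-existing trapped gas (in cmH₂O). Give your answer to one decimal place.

1.0

Flow: 48 L/min ÷ 60 = 0.8 L/s.
R = (PIP − Pplat)/V̇ = (22 − 18) / 0.8 = 4.0/0.8 = 5.0 cmH2O·s/L.
C = Vt/(Pplat − PEEP) = 590.0 / (18 − 8) = 590.0/10.0 = 59.0 mL/cmH2O.
τ = R × C = 5.0 × 0.059 L/cmH2O = 0.295 s.
Fraction remaining = e^(−Te/τ) = e^(−0.67/0.295) = 0.1032; trapped volume = 590.0 × 0.1032 = 60.888 mL.
Additional alveolar pressure from trapping ≈ V_trapped / C = 60.888 / 59.0 = 1.032 cmH2O.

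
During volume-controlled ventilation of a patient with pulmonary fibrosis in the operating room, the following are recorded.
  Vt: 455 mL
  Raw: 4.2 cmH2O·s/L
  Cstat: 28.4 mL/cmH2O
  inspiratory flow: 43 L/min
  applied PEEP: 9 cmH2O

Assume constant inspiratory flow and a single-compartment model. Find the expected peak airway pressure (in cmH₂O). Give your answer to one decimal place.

Flow: 43 L/min ÷ 60 = 0.7167 L/s.
Equation of motion (constant flow): PIP = Vt/C + R·V̇ + PEEP.
PIP = 455/28.4 + 4.2×0.7167 + 9 = 16.021 + 3.01 + 9 = 28.031 cmH2O.

28.0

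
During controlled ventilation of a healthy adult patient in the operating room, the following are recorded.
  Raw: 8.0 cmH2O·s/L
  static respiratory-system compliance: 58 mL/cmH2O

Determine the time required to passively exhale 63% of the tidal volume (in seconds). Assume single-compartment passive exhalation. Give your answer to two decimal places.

τ = R × C = 8.0 × 58 mL/cmH2O = 8.0 × 0.058 L/cmH2O = 0.464 s.
Exhaled fraction f = 1 − e^(−t/τ) → t = −τ·ln(1 − f) = −0.464·ln(0.37) = 0.4613 s.

0.46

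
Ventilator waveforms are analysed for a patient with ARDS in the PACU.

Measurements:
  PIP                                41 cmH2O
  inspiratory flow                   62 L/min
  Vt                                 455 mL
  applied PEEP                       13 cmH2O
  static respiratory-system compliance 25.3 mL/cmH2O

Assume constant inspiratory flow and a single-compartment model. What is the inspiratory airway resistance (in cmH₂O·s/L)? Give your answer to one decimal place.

Flow: 62 L/min ÷ 60 = 1.0333 L/s.
Equation of motion (constant flow): PIP = Vt/C + R·V̇ + PEEP.
R·V̇ = PIP − Vt/C − PEEP = 41 − 455/25.3 − 13 = 41 − 17.984 − 13 = 10.016 cmH2O.
R = 10.016 / 1.0333 = 9.693 cmH2O·s/L.

9.7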